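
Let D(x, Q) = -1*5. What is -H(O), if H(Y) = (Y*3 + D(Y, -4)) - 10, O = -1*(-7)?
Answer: -6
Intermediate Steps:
D(x, Q) = -5
O = 7
H(Y) = -15 + 3*Y (H(Y) = (Y*3 - 5) - 10 = (3*Y - 5) - 10 = (-5 + 3*Y) - 10 = -15 + 3*Y)
-H(O) = -(-15 + 3*7) = -(-15 + 21) = -1*6 = -6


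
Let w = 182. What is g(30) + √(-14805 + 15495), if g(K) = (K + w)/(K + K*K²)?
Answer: 2/255 + √690 ≈ 26.276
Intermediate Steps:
g(K) = (182 + K)/(K + K³) (g(K) = (K + 182)/(K + K*K²) = (182 + K)/(K + K³))
g(30) + √(-14805 + 15495) = (182 + 30)/(30 + 30³) + √(-14805 + 15495) = 212/(30 + 27000) + √690 = 212/27030 + √690 = (1/27030)*212 + √690 = 2/255 + √690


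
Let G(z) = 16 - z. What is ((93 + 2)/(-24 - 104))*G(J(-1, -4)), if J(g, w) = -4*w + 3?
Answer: 285/128 ≈ 2.2266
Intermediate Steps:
J(g, w) = 3 - 4*w
((93 + 2)/(-24 - 104))*G(J(-1, -4)) = ((93 + 2)/(-24 - 104))*(16 - (3 - 4*(-4))) = (95/(-128))*(16 - (3 + 16)) = (95*(-1/128))*(16 - 1*19) = -95*(16 - 19)/128 = -95/128*(-3) = 285/128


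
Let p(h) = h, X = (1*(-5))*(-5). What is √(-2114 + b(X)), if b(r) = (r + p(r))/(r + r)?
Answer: I*√2113 ≈ 45.967*I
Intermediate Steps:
X = 25 (X = -5*(-5) = 25)
b(r) = 1 (b(r) = (r + r)/(r + r) = (2*r)/((2*r)) = (2*r)*(1/(2*r)) = 1)
√(-2114 + b(X)) = √(-2114 + 1) = √(-2113) = I*√2113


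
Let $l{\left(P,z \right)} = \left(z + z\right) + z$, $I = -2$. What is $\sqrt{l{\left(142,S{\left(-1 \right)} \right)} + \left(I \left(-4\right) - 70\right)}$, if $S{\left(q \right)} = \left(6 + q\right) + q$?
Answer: $5 i \sqrt{2} \approx 7.0711 i$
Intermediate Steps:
$S{\left(q \right)} = 6 + 2 q$
$l{\left(P,z \right)} = 3 z$ ($l{\left(P,z \right)} = 2 z + z = 3 z$)
$\sqrt{l{\left(142,S{\left(-1 \right)} \right)} + \left(I \left(-4\right) - 70\right)} = \sqrt{3 \left(6 + 2 \left(-1\right)\right) - 62} = \sqrt{3 \left(6 - 2\right) + \left(8 - 70\right)} = \sqrt{3 \cdot 4 - 62} = \sqrt{12 - 62} = \sqrt{-50} = 5 i \sqrt{2}$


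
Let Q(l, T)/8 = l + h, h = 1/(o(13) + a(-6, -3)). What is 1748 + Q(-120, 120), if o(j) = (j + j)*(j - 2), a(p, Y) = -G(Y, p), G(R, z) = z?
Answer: 57526/73 ≈ 788.03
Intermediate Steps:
a(p, Y) = -p
o(j) = 2*j*(-2 + j) (o(j) = (2*j)*(-2 + j) = 2*j*(-2 + j))
h = 1/292 (h = 1/(2*13*(-2 + 13) - 1*(-6)) = 1/(2*13*11 + 6) = 1/(286 + 6) = 1/292 ≈ 0.0034247)
Q(l, T) = 2/73 + 8*l (Q(l, T) = 8*(l + 1/292) = 8*(1/292 + l) = 2/73 + 8*l)
1748 + Q(-120, 120) = 1748 + (2/73 + 8*(-120)) = 1748 + (2/73 - 960) = 1748 - 70078/73 = 57526/73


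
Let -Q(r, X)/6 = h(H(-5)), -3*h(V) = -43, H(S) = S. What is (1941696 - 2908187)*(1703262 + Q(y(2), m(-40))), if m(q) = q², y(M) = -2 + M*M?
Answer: -1646104275416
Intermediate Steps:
y(M) = -2 + M²
h(V) = 43/3 (h(V) = -⅓*(-43) = 43/3)
Q(r, X) = -86 (Q(r, X) = -6*43/3 = -86)
(1941696 - 2908187)*(1703262 + Q(y(2), m(-40))) = (1941696 - 2908187)*(1703262 - 86) = -966491*1703176 = -1646104275416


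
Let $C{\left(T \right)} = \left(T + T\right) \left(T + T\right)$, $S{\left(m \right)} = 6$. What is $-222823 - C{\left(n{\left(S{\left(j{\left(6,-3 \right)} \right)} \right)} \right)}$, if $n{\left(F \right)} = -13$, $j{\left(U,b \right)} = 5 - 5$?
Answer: $-223499$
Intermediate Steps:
$j{\left(U,b \right)} = 0$
$C{\left(T \right)} = 4 T^{2}$ ($C{\left(T \right)} = 2 T 2 T = 4 T^{2}$)
$-222823 - C{\left(n{\left(S{\left(j{\left(6,-3 \right)} \right)} \right)} \right)} = -222823 - 4 \left(-13\right)^{2} = -222823 - 4 \cdot 169 = -222823 - 676 = -223499$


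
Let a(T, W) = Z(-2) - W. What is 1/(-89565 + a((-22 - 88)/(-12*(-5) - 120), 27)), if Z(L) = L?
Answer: -1/89594 ≈ -1.1161e-5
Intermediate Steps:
a(T, W) = -2 - W
1/(-89565 + a((-22 - 88)/(-12*(-5) - 120), 27)) = 1/(-89565 + (-2 - 1*27)) = 1/(-89565 + (-2 - 27)) = 1/(-89565 - 29) = 1/(-89594) = -1/89594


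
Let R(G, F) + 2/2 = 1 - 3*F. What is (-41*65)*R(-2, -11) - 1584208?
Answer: -1672153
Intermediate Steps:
R(G, F) = -3*F (R(G, F) = -1 + (1 - 3*F) = -3*F)
(-41*65)*R(-2, -11) - 1584208 = (-41*65)*(-3*(-11)) - 1584208 = -2665*33 - 1584208 = -87945 - 1584208 = -1672153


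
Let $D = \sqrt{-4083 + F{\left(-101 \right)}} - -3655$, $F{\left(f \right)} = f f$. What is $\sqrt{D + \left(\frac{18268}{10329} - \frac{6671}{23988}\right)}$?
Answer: $\frac{\sqrt{692825838740113705 + 189478363432996 \sqrt{6118}}}{13765114} \approx 61.112$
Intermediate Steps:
$F{\left(f \right)} = f^{2}$
$D = 3655 + \sqrt{6118}$ ($D = \sqrt{-4083 + \left(-101\right)^{2}} - -3655 = \sqrt{-4083 + 10201} + 3655 = \sqrt{6118} + 3655 = 3655 + \sqrt{6118} \approx 3733.2$)
$\sqrt{D + \left(\frac{18268}{10329} - \frac{6671}{23988}\right)} = \sqrt{\left(3655 + \sqrt{6118}\right) + \left(\frac{18268}{10329} - \frac{6671}{23988}\right)} = \sqrt{\left(3655 + \sqrt{6118}\right) + \frac{41034225}{27530228}} = \sqrt{\frac{100664017565}{27530228} + \sqrt{6118}}$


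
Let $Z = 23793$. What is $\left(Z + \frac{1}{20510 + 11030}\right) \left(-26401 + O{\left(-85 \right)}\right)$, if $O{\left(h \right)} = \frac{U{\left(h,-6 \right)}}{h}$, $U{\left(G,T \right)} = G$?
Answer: $- \frac{990569211720}{1577} \approx -6.2813 \cdot 10^{8}$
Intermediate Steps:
$O{\left(h \right)} = 1$ ($O{\left(h \right)} = \frac{h}{h} = 1$)
$\left(Z + \frac{1}{20510 + 11030}\right) \left(-26401 + O{\left(-85 \right)}\right) = \left(23793 + \frac{1}{20510 + 11030}\right) \left(-26401 + 1\right) = \left(23793 + \frac{1}{31540}\right) \left(-26400\right) = \frac{750431221}{31540} \left(-26400\right) = - \frac{990569211720}{1577}$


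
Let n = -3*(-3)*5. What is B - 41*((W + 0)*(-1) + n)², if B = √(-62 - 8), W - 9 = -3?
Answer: -62361 + I*√70 ≈ -62361.0 + 8.3666*I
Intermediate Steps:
W = 6 (W = 9 - 3 = 6)
n = 45 (n = 9*5 = 45)
B = I*√70 (B = √(-70) = I*√70 ≈ 8.3666*I)
B - 41*((W + 0)*(-1) + n)² = I*√70 - 41*((6 + 0)*(-1) + 45)² = I*√70 - 41*(6*(-1) + 45)² = I*√70 - 41*(-6 + 45)² = I*√70 - 41*39² = I*√70 - 41*1521 = I*√70 - 62361 = -62361 + I*√70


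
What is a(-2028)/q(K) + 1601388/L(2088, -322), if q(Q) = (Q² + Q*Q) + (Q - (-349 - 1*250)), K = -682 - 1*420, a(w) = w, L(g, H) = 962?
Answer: 648109422734/389338235 ≈ 1664.6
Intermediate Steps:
K = -1102 (K = -682 - 420 = -1102)
q(Q) = 599 + Q + 2*Q² (q(Q) = (Q² + Q²) + (Q - (-349 - 250)) = 2*Q² + (Q - 1*(-599)) = 2*Q² + (Q + 599) = 2*Q² + (599 + Q) = 599 + Q + 2*Q²)
a(-2028)/q(K) + 1601388/L(2088, -322) = -2028/(599 - 1102 + 2*(-1102)²) + 1601388/962 = -2028/(599 - 1102 + 2*1214404) + 1601388*(1/962) = -2028/(599 - 1102 + 2428808) + 800694/481 = -2028/2428305 + 800694/481 = -2028*1/2428305 + 800694/481 = -676/809435 + 800694/481 = 648109422734/389338235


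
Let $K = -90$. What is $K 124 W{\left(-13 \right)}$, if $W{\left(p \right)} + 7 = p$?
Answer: $223200$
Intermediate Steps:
$W{\left(p \right)} = -7 + p$
$K 124 W{\left(-13 \right)} = \left(-90\right) 124 \left(-7 - 13\right) = \left(-11160\right) \left(-20\right) = 223200$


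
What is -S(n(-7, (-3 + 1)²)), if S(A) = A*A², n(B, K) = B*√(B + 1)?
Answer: -2058*I*√6 ≈ -5041.0*I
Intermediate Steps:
n(B, K) = B*√(1 + B)
S(A) = A³
-S(n(-7, (-3 + 1)²)) = -(-7*√(1 - 7))³ = -(-7*I*√6)³ = -2058*I*√6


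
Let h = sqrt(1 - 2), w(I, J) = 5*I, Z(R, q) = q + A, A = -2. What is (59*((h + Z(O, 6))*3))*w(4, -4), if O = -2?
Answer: 14160 + 3540*I ≈ 14160.0 + 3540.0*I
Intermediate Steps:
Z(R, q) = -2 + q (Z(R, q) = q - 2 = -2 + q)
h = I (h = sqrt(-1) = I ≈ 1.0*I)
(59*((h + Z(O, 6))*3))*w(4, -4) = (59*((I + (-2 + 6))*3))*(5*4) = (59*((I + 4)*3))*20 = (59*((4 + I)*3))*20 = (59*(12 + 3*I))*20 = (708 + 177*I)*20 = 14160 + 3540*I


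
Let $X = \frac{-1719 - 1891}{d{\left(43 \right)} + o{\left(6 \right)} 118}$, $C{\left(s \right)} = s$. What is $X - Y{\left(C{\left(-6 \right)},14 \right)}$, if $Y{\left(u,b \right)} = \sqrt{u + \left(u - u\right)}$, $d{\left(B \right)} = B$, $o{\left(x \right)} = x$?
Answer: $- \frac{3610}{751} - i \sqrt{6} \approx -4.8069 - 2.4495 i$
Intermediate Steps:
$Y{\left(u,b \right)} = \sqrt{u}$ ($Y{\left(u,b \right)} = \sqrt{u + 0} = \sqrt{u}$)
$X = - \frac{3610}{751}$ ($X = \frac{-1719 - 1891}{43 + 6 \cdot 118} = - \frac{3610}{43 + 708} = - \frac{3610}{751} \approx -4.8069$)
$X - Y{\left(C{\left(-6 \right)},14 \right)} = - \frac{3610}{751} - \sqrt{-6} = - \frac{3610}{751} - i \sqrt{6}$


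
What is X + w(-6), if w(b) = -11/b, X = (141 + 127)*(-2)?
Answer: -3205/6 ≈ -534.17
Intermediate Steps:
X = -536 (X = 268*(-2) = -536)
X + w(-6) = -536 - 11/(-6) = -536 - 11*(-⅙) = -536 + 11/6 = -3205/6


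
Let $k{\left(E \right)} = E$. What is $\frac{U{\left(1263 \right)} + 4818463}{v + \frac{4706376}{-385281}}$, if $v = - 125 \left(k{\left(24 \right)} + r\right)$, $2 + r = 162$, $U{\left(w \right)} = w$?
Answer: $- \frac{309491475501}{1477694896} \approx -209.44$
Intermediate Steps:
$r = 160$ ($r = -2 + 162 = 160$)
$v = -23000$ ($v = - 125 \left(24 + 160\right) = \left(-125\right) 184 = -23000$)
$\frac{U{\left(1263 \right)} + 4818463}{v + \frac{4706376}{-385281}} = \frac{1263 + 4818463}{-23000 + \frac{4706376}{-385281}} = \frac{4819726}{-23000 + 4706376 \left(- \frac{1}{385281}\right)} = \frac{4819726}{-23000 - \frac{1568792}{128427}} = \frac{4819726}{- \frac{2955389792}{128427}} = 4819726 \left(- \frac{128427}{2955389792}\right) = - \frac{309491475501}{1477694896}$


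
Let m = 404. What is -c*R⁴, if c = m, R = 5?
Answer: -252500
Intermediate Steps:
c = 404
-c*R⁴ = -404*5⁴ = -404*625 = -1*252500 = -252500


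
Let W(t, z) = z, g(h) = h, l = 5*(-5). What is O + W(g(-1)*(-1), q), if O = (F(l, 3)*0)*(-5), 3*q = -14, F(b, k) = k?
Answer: -14/3 ≈ -4.6667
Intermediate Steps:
l = -25
q = -14/3 (q = (1/3)*(-14) = -14/3 ≈ -4.6667)
O = 0 (O = (3*0)*(-5) = 0*(-5) = 0)
O + W(g(-1)*(-1), q) = 0 - 14/3 = -14/3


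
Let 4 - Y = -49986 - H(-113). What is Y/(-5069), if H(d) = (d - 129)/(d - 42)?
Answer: -7748692/785695 ≈ -9.8622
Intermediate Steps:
H(d) = (-129 + d)/(-42 + d)
Y = 7748692/155 (Y = 4 - (-49986 - (-129 - 113)/(-42 - 113)) = 4 - (-49986 - (-242)/(-155)) = 4 - (-49986 - (-1)*(-242)/155) = 4 - (-49986 - 1*242/155) = 4 - (-49986 - 242/155) = 4 - 1*(-7748072/155) = 4 + 7748072/155 = 7748692/155 ≈ 49992.)
Y/(-5069) = (7748692/155)/(-5069) = (7748692/155)*(-1/5069) = -7748692/785695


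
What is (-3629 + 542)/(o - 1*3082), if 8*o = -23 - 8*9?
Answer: 24696/24751 ≈ 0.99778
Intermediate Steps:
o = -95/8 (o = (-23 - 8*9)/8 = (-23 - 72)/8 = (1/8)*(-95) = -95/8 ≈ -11.875)
(-3629 + 542)/(o - 1*3082) = (-3629 + 542)/(-95/8 - 1*3082) = -3087/(-95/8 - 3082) = -3087/(-24751/8) = -3087*(-8/24751) = 24696/24751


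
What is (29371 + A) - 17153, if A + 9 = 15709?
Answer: 27918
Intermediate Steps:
A = 15700 (A = -9 + 15709 = 15700)
(29371 + A) - 17153 = (29371 + 15700) - 17153 = 45071 - 17153 = 27918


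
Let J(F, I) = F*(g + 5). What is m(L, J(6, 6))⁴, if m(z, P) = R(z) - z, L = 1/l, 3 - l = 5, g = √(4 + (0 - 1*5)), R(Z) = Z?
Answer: 0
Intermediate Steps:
g = I (g = √(4 + (0 - 5)) = √(4 - 5) = √(-1) = I ≈ 1.0*I)
l = -2 (l = 3 - 1*5 = 3 - 5 = -2)
L = -½ (L = 1/(-2) = -½ ≈ -0.50000)
J(F, I) = F*(5 + I) (J(F, I) = F*(I + 5) = F*(5 + I))
m(z, P) = 0 (m(z, P) = z - z = 0)
m(L, J(6, 6))⁴ = 0⁴ = 0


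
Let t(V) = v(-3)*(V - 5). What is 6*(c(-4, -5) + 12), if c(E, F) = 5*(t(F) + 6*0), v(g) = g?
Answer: 972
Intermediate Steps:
t(V) = 15 - 3*V (t(V) = -3*(V - 5) = -3*(-5 + V) = 15 - 3*V)
c(E, F) = 75 - 15*F (c(E, F) = 5*((15 - 3*F) + 6*0) = 5*((15 - 3*F) + 0) = 5*(15 - 3*F) = 75 - 15*F)
6*(c(-4, -5) + 12) = 6*((75 - 15*(-5)) + 12) = 6*((75 + 75) + 12) = 6*(150 + 12) = 6*162 = 972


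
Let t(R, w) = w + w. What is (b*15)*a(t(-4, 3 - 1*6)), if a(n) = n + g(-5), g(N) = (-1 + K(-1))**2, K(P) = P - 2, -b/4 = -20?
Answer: 12000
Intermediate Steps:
b = 80 (b = -4*(-20) = 80)
K(P) = -2 + P
g(N) = 16 (g(N) = (-1 + (-2 - 1))**2 = (-1 - 3)**2 = (-4)**2 = 16)
t(R, w) = 2*w
a(n) = 16 + n (a(n) = n + 16 = 16 + n)
(b*15)*a(t(-4, 3 - 1*6)) = (80*15)*(16 + 2*(3 - 1*6)) = 1200*(16 + 2*(3 - 6)) = 1200*(16 + 2*(-3)) = 1200*(16 - 6) = 1200*10 = 12000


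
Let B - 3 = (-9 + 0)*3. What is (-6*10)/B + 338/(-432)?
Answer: 371/216 ≈ 1.7176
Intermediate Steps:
B = -24 (B = 3 + (-9 + 0)*3 = 3 - 9*3 = 3 - 27 = -24)
(-6*10)/B + 338/(-432) = -6*10/(-24) + 338/(-432) = -60*(-1/24) + 338*(-1/432) = 5/2 - 169/216 = 371/216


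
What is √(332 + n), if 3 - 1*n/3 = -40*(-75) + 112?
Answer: I*√8995 ≈ 94.842*I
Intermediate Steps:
n = -9327 (n = 9 - 3*(-40*(-75) + 112) = 9 - 3*(3000 + 112) = 9 - 3*3112 = 9 - 9336 = -9327)
√(332 + n) = √(332 - 9327) = √(-8995) = I*√8995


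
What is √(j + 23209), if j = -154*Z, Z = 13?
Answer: √21207 ≈ 145.63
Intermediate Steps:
j = -2002 (j = -154*13 = -2002)
√(j + 23209) = √(-2002 + 23209) = √21207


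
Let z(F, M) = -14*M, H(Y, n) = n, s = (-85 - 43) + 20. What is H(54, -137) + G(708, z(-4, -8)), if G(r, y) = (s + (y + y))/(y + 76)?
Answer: -6410/47 ≈ -136.38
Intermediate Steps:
s = -108 (s = -128 + 20 = -108)
G(r, y) = (-108 + 2*y)/(76 + y) (G(r, y) = (-108 + (y + y))/(y + 76) = (-108 + 2*y)/(76 + y))
H(54, -137) + G(708, z(-4, -8)) = -137 + 2*(-54 - 14*(-8))/(76 - 14*(-8)) = -137 + 2*(-54 + 112)/(76 + 112) = -137 + 2*58/188 = -137 + 2*(1/188)*58 = -137 + 29/47 = -6410/47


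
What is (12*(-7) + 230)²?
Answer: 21316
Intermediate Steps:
(12*(-7) + 230)² = (-84 + 230)² = 146² = 21316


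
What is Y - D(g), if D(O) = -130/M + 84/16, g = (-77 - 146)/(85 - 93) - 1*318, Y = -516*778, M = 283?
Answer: -454444559/1132 ≈ -4.0145e+5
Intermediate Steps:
Y = -401448
g = -2321/8 (g = -223/(-8) - 318 = -223*(-1/8) - 318 = 223/8 - 318 = -2321/8 ≈ -290.13)
D(O) = 5423/1132 (D(O) = -130/283 + 84/16 = -130*1/283 + 84*(1/16) = -130/283 + 21/4 = 5423/1132)
Y - D(g) = -401448 - 1*5423/1132 = -401448 - 5423/1132 = -454444559/1132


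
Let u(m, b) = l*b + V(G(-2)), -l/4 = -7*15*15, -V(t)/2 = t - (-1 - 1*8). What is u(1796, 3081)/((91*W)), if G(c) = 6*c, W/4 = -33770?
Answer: -9705153/6146140 ≈ -1.5791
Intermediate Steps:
W = -135080 (W = 4*(-33770) = -135080)
V(t) = -18 - 2*t (V(t) = -2*(t - (-1 - 1*8)) = -2*(t - (-1 - 8)) = -2*(t - 1*(-9)) = -2*(t + 9) = -2*(9 + t) = -18 - 2*t)
l = 6300 (l = -4*(-7*15)*15 = -(-420)*15 = -4*(-1575) = 6300)
u(m, b) = 6 + 6300*b (u(m, b) = 6300*b + (-18 - 12*(-2)) = 6300*b + (-18 - 2*(-12)) = 6300*b + (-18 + 24) = 6300*b + 6 = 6 + 6300*b)
u(1796, 3081)/((91*W)) = (6 + 6300*3081)/((91*(-135080))) = (6 + 19410300)/(-12292280) = 19410306*(-1/12292280) = -9705153/6146140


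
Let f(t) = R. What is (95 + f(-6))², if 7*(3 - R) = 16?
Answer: 448900/49 ≈ 9161.2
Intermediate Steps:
R = 5/7 (R = 3 - ⅐*16 = 3 - 16/7 = 5/7 ≈ 0.71429)
f(t) = 5/7
(95 + f(-6))² = (95 + 5/7)² = (670/7)² = 448900/49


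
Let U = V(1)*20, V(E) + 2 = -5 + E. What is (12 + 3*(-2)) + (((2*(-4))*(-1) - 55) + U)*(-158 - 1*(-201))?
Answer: -7175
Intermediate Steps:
V(E) = -7 + E (V(E) = -2 + (-5 + E) = -7 + E)
U = -120 (U = (-7 + 1)*20 = -6*20 = -120)
(12 + 3*(-2)) + (((2*(-4))*(-1) - 55) + U)*(-158 - 1*(-201)) = (12 + 3*(-2)) + (((2*(-4))*(-1) - 55) - 120)*(-158 - 1*(-201)) = (12 - 6) + ((-8*(-1) - 55) - 120)*(-158 + 201) = 6 + ((8 - 55) - 120)*43 = 6 + (-47 - 120)*43 = 6 - 167*43 = 6 - 7181 = -7175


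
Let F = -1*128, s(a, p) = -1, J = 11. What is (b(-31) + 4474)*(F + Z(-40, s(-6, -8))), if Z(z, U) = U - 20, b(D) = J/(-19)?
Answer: -12664255/19 ≈ -6.6654e+5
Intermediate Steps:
b(D) = -11/19 (b(D) = 11/(-19) = 11*(-1/19) = -11/19)
Z(z, U) = -20 + U
F = -128
(b(-31) + 4474)*(F + Z(-40, s(-6, -8))) = (-11/19 + 4474)*(-128 + (-20 - 1)) = 84995*(-128 - 21)/19 = (84995/19)*(-149) = -12664255/19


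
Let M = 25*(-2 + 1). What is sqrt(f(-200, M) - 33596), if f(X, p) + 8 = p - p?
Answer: 2*I*sqrt(8401) ≈ 183.31*I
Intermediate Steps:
M = -25 (M = 25*(-1) = -25)
f(X, p) = -8 (f(X, p) = -8 + (p - p) = -8 + 0 = -8)
sqrt(f(-200, M) - 33596) = sqrt(-8 - 33596) = sqrt(-33604) = 2*I*sqrt(8401)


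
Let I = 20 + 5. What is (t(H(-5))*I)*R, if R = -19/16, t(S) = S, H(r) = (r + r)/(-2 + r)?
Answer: -2375/56 ≈ -42.411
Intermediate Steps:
H(r) = 2*r/(-2 + r) (H(r) = (2*r)/(-2 + r) = 2*r/(-2 + r))
R = -19/16 (R = -19*1/16 = -19/16 ≈ -1.1875)
I = 25
(t(H(-5))*I)*R = ((2*(-5)/(-2 - 5))*25)*(-19/16) = ((2*(-5)/(-7))*25)*(-19/16) = ((2*(-5)*(-⅐))*25)*(-19/16) = ((10/7)*25)*(-19/16) = (250/7)*(-19/16) = -2375/56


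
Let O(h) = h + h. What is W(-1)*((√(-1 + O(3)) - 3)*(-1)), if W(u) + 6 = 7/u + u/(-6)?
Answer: -77/2 + 77*√5/6 ≈ -9.8038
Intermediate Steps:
O(h) = 2*h
W(u) = -6 + 7/u - u/6 (W(u) = -6 + (7/u + u/(-6)) = -6 + (7/u + u*(-⅙)) = -6 + (7/u - u/6) = -6 + 7/u - u/6)
W(-1)*((√(-1 + O(3)) - 3)*(-1)) = (-6 + 7/(-1) - ⅙*(-1))*((√(-1 + 2*3) - 3)*(-1)) = (-6 + 7*(-1) + ⅙)*((√(-1 + 6) - 3)*(-1)) = (-6 - 7 + ⅙)*((√5 - 3)*(-1)) = -77*(-3 + √5)*(-1)/6 = -77*(3 - √5)/6 = -77/2 + 77*√5/6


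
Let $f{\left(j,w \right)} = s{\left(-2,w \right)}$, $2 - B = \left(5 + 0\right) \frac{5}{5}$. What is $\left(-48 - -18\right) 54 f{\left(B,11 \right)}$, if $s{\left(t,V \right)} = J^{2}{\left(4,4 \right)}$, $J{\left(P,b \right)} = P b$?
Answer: $-414720$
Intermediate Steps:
$s{\left(t,V \right)} = 256$ ($s{\left(t,V \right)} = \left(4 \cdot 4\right)^{2} = 16^{2} = 256$)
$B = -3$ ($B = 2 - \left(5 + 0\right) \frac{5}{5} = 2 - 5 \cdot 5 \cdot \frac{1}{5} = 2 - 5 \cdot 1 = 2 - 5 = -3$)
$f{\left(j,w \right)} = 256$
$\left(-48 - -18\right) 54 f{\left(B,11 \right)} = \left(-48 - -18\right) 54 \cdot 256 = \left(-48 + 18\right) 54 \cdot 256 = \left(-30\right) 54 \cdot 256 = \left(-1620\right) 256 = -414720$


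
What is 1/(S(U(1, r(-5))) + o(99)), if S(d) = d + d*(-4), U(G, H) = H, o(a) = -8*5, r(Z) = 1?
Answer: -1/43 ≈ -0.023256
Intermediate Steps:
o(a) = -40
S(d) = -3*d (S(d) = d - 4*d = -3*d)
1/(S(U(1, r(-5))) + o(99)) = 1/(-3*1 - 40) = 1/(-3 - 40) = 1/(-43) = -1/43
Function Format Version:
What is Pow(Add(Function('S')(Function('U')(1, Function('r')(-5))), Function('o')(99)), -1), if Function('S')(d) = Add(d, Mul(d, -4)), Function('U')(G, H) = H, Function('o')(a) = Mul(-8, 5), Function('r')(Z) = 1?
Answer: Rational(-1, 43) ≈ -0.023256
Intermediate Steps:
Function('o')(a) = -40
Function('S')(d) = Mul(-3, d) (Function('S')(d) = Add(d, Mul(-4, d)) = Mul(-3, d))
Pow(Add(Function('S')(Function('U')(1, Function('r')(-5))), Function('o')(99)), -1) = Pow(Add(Mul(-3, 1), -40), -1) = Pow(Add(-3, -40), -1) = Pow(-43, -1) = Rational(-1, 43)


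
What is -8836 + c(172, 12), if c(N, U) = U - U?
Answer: -8836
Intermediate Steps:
c(N, U) = 0
-8836 + c(172, 12) = -8836 + 0 = -8836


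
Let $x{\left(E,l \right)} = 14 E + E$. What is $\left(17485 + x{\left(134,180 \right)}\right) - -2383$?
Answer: $21878$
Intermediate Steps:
$x{\left(E,l \right)} = 15 E$
$\left(17485 + x{\left(134,180 \right)}\right) - -2383 = \left(17485 + 15 \cdot 134\right) - -2383 = \left(17485 + 2010\right) + \left(2475 - 92\right) = 19495 + 2383 = 21878$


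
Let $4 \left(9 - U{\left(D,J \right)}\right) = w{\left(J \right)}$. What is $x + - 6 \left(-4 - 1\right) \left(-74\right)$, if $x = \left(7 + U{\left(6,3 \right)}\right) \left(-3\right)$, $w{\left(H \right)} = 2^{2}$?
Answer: $-2265$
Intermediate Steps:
$w{\left(H \right)} = 4$
$U{\left(D,J \right)} = 8$ ($U{\left(D,J \right)} = 9 - 1 = 8$)
$x = -45$ ($x = \left(7 + 8\right) \left(-3\right) = 15 \left(-3\right) = -45$)
$x + - 6 \left(-4 - 1\right) \left(-74\right) = -45 + - 6 \left(-4 - 1\right) \left(-74\right) = -45 + \left(-6\right) \left(-5\right) \left(-74\right) = -45 + 30 \left(-74\right) = -45 - 2220 = -2265$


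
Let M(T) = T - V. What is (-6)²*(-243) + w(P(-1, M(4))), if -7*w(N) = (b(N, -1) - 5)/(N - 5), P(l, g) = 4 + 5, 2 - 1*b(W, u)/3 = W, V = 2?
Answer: -122459/14 ≈ -8747.1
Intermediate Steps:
M(T) = -2 + T (M(T) = T - 1*2 = T - 2 = -2 + T)
b(W, u) = 6 - 3*W
P(l, g) = 9
w(N) = -(1 - 3*N)/(7*(-5 + N)) (w(N) = -((6 - 3*N) - 5)/(7*(N - 5)) = -(1 - 3*N)/(7*(-5 + N)))
(-6)²*(-243) + w(P(-1, M(4))) = (-6)²*(-243) + (-1 + 3*9)/(7*(-5 + 9)) = 36*(-243) + (⅐)*(-1 + 27)/4 = -8748 + (⅐)*(¼)*26 = -8748 + 13/14 = -122459/14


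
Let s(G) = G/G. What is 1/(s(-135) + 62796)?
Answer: 1/62797 ≈ 1.5924e-5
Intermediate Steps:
s(G) = 1
1/(s(-135) + 62796) = 1/(1 + 62796) = 1/62797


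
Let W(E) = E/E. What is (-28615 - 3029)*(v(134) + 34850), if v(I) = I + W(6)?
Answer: -1107065340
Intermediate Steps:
W(E) = 1
v(I) = 1 + I (v(I) = I + 1 = 1 + I)
(-28615 - 3029)*(v(134) + 34850) = (-28615 - 3029)*((1 + 134) + 34850) = -31644*(135 + 34850) = -31644*34985 = -1107065340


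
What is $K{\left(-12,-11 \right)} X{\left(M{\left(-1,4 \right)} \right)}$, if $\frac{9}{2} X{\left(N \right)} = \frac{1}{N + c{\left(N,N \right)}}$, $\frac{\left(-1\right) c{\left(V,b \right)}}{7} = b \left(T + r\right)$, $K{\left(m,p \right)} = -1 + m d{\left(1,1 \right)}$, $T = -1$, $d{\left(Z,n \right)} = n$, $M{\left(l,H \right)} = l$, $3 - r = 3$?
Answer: $\frac{13}{36} \approx 0.36111$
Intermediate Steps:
$r = 0$ ($r = 3 - 3 = 0$)
$K{\left(m,p \right)} = -1 + m$ ($K{\left(m,p \right)} = -1 + m 1 = -1 + m$)
$c{\left(V,b \right)} = 7 b$ ($c{\left(V,b \right)} = - 7 b \left(-1 + 0\right) = - 7 b \left(-1\right) = - 7 \left(- b\right) = 7 b$)
$X{\left(N \right)} = \frac{1}{36 N}$ ($X{\left(N \right)} = \frac{2}{9 \left(N + 7 N\right)} = \frac{2}{9 \cdot 8 N} = \frac{2 \frac{1}{8 N}}{9} = \frac{1}{36 N}$)
$K{\left(-12,-11 \right)} X{\left(M{\left(-1,4 \right)} \right)} = \left(-1 - 12\right) \frac{1}{36 \left(-1\right)} = - 13 \cdot \frac{1}{36} \left(-1\right) = \left(-13\right) \left(- \frac{1}{36}\right) = \frac{13}{36}$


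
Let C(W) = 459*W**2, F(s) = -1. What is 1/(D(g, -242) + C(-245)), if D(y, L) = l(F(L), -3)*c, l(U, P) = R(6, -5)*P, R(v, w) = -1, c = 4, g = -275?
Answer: 1/27551487 ≈ 3.6296e-8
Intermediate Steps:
l(U, P) = -P
D(y, L) = 12 (D(y, L) = -1*(-3)*4 = 3*4 = 12)
1/(D(g, -242) + C(-245)) = 1/(12 + 459*(-245)**2) = 1/(12 + 459*60025) = 1/(12 + 27551475) = 1/27551487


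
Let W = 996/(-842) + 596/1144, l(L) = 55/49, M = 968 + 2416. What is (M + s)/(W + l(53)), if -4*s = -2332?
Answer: 23404879498/2717079 ≈ 8614.0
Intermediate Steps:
M = 3384
l(L) = 55/49 (l(L) = 55*(1/49) = 55/49)
s = 583 (s = -¼*(-2332) = 583)
W = -79699/120406 (W = 996*(-1/842) + 596*(1/1144) = -498/421 + 149/286 = -79699/120406 ≈ -0.66192)
(M + s)/(W + l(53)) = (3384 + 583)/(-79699/120406 + 55/49) = 3967/(2717079/5899894) = 3967*(5899894/2717079) = 23404879498/2717079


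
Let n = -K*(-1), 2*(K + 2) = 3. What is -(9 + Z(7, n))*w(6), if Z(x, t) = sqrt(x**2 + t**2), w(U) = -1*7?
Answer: 63 + 7*sqrt(197)/2 ≈ 112.12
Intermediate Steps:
w(U) = -7
K = -1/2 (K = -2 + (1/2)*3 = -2 + 3/2 = -1/2 ≈ -0.50000)
n = -1/2 (n = -1*(-1/2)*(-1) = (1/2)*(-1) = -1/2 ≈ -0.50000)
Z(x, t) = sqrt(t**2 + x**2)
-(9 + Z(7, n))*w(6) = -(9 + sqrt((-1/2)**2 + 7**2))*(-7) = -(9 + sqrt(1/4 + 49))*(-7) = -(9 + sqrt(197/4))*(-7) = -(9 + sqrt(197)/2)*(-7) = -(-63 - 7*sqrt(197)/2) = 63 + 7*sqrt(197)/2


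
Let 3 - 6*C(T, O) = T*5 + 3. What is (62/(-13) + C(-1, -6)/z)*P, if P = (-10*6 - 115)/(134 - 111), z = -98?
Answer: 913025/25116 ≈ 36.352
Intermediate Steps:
C(T, O) = -5*T/6 (C(T, O) = ½ - (T*5 + 3)/6 = ½ - (5*T + 3)/6 = ½ - (3 + 5*T)/6 = ½ + (-½ - 5*T/6) = -5*T/6)
P = -175/23 (P = (-60 - 115)/23 = -175*1/23 = -175/23 ≈ -7.6087)
(62/(-13) + C(-1, -6)/z)*P = (62/(-13) - ⅚*(-1)/(-98))*(-175/23) = (62*(-1/13) + (⅚)*(-1/98))*(-175/23) = (-62/13 - 5/588)*(-175/23) = -36521/7644*(-175/23) = 913025/25116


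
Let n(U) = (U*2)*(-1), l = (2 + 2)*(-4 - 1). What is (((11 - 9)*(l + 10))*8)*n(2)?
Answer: 640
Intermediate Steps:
l = -20 (l = 4*(-5) = -20)
n(U) = -2*U (n(U) = (2*U)*(-1) = -2*U)
(((11 - 9)*(l + 10))*8)*n(2) = (((11 - 9)*(-20 + 10))*8)*(-2*2) = ((2*(-10))*8)*(-4) = -20*8*(-4) = -160*(-4) = 640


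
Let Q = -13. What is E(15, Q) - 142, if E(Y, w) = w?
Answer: -155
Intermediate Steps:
E(15, Q) - 142 = -13 - 142 = -155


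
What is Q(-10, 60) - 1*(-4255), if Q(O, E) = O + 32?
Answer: 4277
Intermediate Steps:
Q(O, E) = 32 + O
Q(-10, 60) - 1*(-4255) = (32 - 10) - 1*(-4255) = 22 + 4255 = 4277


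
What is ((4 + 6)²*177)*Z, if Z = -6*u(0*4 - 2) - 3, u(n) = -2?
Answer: 159300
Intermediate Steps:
Z = 9 (Z = -6*(-2) - 3 = 12 - 3 = 9)
((4 + 6)²*177)*Z = ((4 + 6)²*177)*9 = (10²*177)*9 = (100*177)*9 = 17700*9 = 159300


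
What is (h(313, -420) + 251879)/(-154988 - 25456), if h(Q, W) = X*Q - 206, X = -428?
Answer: -117709/180444 ≈ -0.65233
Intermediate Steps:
h(Q, W) = -206 - 428*Q (h(Q, W) = -428*Q - 206 = -206 - 428*Q)
(h(313, -420) + 251879)/(-154988 - 25456) = ((-206 - 428*313) + 251879)/(-154988 - 25456) = ((-206 - 133964) + 251879)/(-180444) = (-134170 + 251879)*(-1/180444) = 117709*(-1/180444) = -117709/180444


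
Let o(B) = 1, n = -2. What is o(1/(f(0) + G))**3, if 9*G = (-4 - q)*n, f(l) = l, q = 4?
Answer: 1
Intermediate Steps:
G = 16/9 (G = ((-4 - 1*4)*(-2))/9 = ((-4 - 4)*(-2))/9 = (-8*(-2))/9 = (1/9)*16 = 16/9 ≈ 1.7778)
o(1/(f(0) + G))**3 = 1**3 = 1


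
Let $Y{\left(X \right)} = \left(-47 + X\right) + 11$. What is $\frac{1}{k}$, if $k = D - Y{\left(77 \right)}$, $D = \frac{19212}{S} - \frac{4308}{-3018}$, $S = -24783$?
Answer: $- \frac{4155283}{167656417} \approx -0.024785$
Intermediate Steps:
$Y{\left(X \right)} = -36 + X$
$D = \frac{2710186}{4155283}$ ($D = \frac{19212}{-24783} - \frac{4308}{-3018} = 19212 \left(- \frac{1}{24783}\right) - - \frac{718}{503} = - \frac{6404}{8261} + \frac{718}{503} = \frac{2710186}{4155283} \approx 0.65223$)
$k = - \frac{167656417}{4155283}$ ($k = \frac{2710186}{4155283} - \left(-36 + 77\right) = \frac{2710186}{4155283} - 41 = - \frac{167656417}{4155283} \approx -40.348$)
$\frac{1}{k} = \frac{1}{- \frac{167656417}{4155283}} = - \frac{4155283}{167656417}$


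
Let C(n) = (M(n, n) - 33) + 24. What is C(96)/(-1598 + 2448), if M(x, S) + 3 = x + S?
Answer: 18/85 ≈ 0.21176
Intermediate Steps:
M(x, S) = -3 + S + x (M(x, S) = -3 + (x + S) = -3 + (S + x) = -3 + S + x)
C(n) = -12 + 2*n (C(n) = ((-3 + n + n) - 33) + 24 = ((-3 + 2*n) - 33) + 24 = (-36 + 2*n) + 24 = -12 + 2*n)
C(96)/(-1598 + 2448) = (-12 + 2*96)/(-1598 + 2448) = (-12 + 192)/850 = 180*(1/850) = 18/85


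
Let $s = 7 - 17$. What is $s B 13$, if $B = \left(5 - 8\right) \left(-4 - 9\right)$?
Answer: $-5070$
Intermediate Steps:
$B = 39$ ($B = \left(-3\right) \left(-13\right) = 39$)
$s = -10$
$s B 13 = \left(-10\right) 39 \cdot 13 = \left(-390\right) 13 = -5070$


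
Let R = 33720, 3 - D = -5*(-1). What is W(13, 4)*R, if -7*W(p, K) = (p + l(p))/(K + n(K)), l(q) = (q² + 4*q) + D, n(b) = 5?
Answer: -2607680/21 ≈ -1.2418e+5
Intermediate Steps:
D = -2 (D = 3 - (-5)*(-1) = 3 - 1*5 = 3 - 5 = -2)
l(q) = -2 + q² + 4*q (l(q) = (q² + 4*q) - 2 = -2 + q² + 4*q)
W(p, K) = -(-2 + p² + 5*p)/(7*(5 + K)) (W(p, K) = -(p + (-2 + p² + 4*p))/(7*(K + 5)) = -(-2 + p² + 5*p)/(7*(5 + K)))
W(13, 4)*R = ((2 - 1*13² - 5*13)/(7*(5 + 4)))*33720 = ((⅐)*(2 - 1*169 - 65)/9)*33720 = ((⅐)*(⅑)*(2 - 169 - 65))*33720 = ((⅐)*(⅑)*(-232))*33720 = -232/63*33720 = -2607680/21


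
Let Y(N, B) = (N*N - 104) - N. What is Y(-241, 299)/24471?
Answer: 19406/8157 ≈ 2.3791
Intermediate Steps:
Y(N, B) = -104 + N**2 - N (Y(N, B) = (N**2 - 104) - N = (-104 + N**2) - N = -104 + N**2 - N)
Y(-241, 299)/24471 = (-104 + (-241)**2 - 1*(-241))/24471 = (-104 + 58081 + 241)*(1/24471) = 58218*(1/24471) = 19406/8157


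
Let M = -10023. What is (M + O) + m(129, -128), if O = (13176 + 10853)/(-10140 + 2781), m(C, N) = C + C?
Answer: -71884664/7359 ≈ -9768.3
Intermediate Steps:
m(C, N) = 2*C
O = -24029/7359 (O = 24029/(-7359) = 24029*(-1/7359) = -24029/7359 ≈ -3.2653)
(M + O) + m(129, -128) = (-10023 - 24029/7359) + 2*129 = -73783286/7359 + 258 = -71884664/7359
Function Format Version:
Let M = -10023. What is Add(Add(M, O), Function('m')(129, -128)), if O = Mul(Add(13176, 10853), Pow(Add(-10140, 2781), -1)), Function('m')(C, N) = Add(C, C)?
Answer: Rational(-71884664, 7359) ≈ -9768.3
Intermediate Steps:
Function('m')(C, N) = Mul(2, C)
O = Rational(-24029, 7359) (O = Mul(24029, Pow(-7359, -1)) = Mul(24029, Rational(-1, 7359)) = Rational(-24029, 7359) ≈ -3.2653)
Add(Add(M, O), Function('m')(129, -128)) = Add(Add(-10023, Rational(-24029, 7359)), Mul(2, 129)) = Add(Rational(-73783286, 7359), 258) = Rational(-71884664, 7359)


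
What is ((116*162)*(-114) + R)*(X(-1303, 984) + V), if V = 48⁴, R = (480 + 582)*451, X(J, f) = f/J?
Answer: -11505001499442864/1303 ≈ -8.8296e+12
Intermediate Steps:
R = 478962 (R = 1062*451 = 478962)
V = 5308416
((116*162)*(-114) + R)*(X(-1303, 984) + V) = ((116*162)*(-114) + 478962)*(984/(-1303) + 5308416) = (18792*(-114) + 478962)*(984*(-1/1303) + 5308416) = (-2142288 + 478962)*(-984/1303 + 5308416) = -1663326*6916865064/1303 = -11505001499442864/1303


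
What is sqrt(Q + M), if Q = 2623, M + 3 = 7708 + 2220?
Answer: 2*sqrt(3137) ≈ 112.02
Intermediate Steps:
M = 9925 (M = -3 + (7708 + 2220) = -3 + 9928 = 9925)
sqrt(Q + M) = sqrt(2623 + 9925) = sqrt(12548) = 2*sqrt(3137)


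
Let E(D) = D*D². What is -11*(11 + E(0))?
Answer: -121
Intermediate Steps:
E(D) = D³
-11*(11 + E(0)) = -11*(11 + 0³) = -11*(11 + 0) = -11*11 = -121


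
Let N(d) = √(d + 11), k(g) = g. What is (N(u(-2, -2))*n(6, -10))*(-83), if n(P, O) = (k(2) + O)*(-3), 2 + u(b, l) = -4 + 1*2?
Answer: -1992*√7 ≈ -5270.3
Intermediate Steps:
u(b, l) = -4 (u(b, l) = -2 + (-4 + 1*2) = -2 + (-4 + 2) = -2 - 2 = -4)
N(d) = √(11 + d)
n(P, O) = -6 - 3*O (n(P, O) = (2 + O)*(-3) = -6 - 3*O)
(N(u(-2, -2))*n(6, -10))*(-83) = (√(11 - 4)*(-6 - 3*(-10)))*(-83) = (√7*(-6 + 30))*(-83) = (√7*24)*(-83) = (24*√7)*(-83) = -1992*√7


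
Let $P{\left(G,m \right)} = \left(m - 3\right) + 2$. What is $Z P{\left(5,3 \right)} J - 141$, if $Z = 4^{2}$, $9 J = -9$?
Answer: $-173$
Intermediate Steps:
$J = -1$ ($J = \frac{1}{9} \left(-9\right) = -1$)
$P{\left(G,m \right)} = -1 + m$ ($P{\left(G,m \right)} = \left(-3 + m\right) + 2 = -1 + m$)
$Z = 16$
$Z P{\left(5,3 \right)} J - 141 = 16 \left(-1 + 3\right) \left(-1\right) - 141 = 16 \cdot 2 \left(-1\right) - 141 = 16 \left(-2\right) - 141 = -32 - 141 = -173$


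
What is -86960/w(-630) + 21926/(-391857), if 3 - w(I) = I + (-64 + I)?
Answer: -34104980522/519994239 ≈ -65.587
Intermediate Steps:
w(I) = 67 - 2*I (w(I) = 3 - (I + (-64 + I)) = 3 - (-64 + 2*I) = 3 + (64 - 2*I) = 67 - 2*I)
-86960/w(-630) + 21926/(-391857) = -86960/(67 - 2*(-630)) + 21926/(-391857) = -86960/(67 + 1260) + 21926*(-1/391857) = -86960/1327 - 21926/391857 = -34104980522/519994239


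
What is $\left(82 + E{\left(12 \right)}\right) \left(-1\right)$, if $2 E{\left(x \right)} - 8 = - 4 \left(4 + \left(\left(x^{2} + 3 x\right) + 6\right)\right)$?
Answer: $294$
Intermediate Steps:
$E{\left(x \right)} = -16 - 6 x - 2 x^{2}$ ($E{\left(x \right)} = 4 + \frac{\left(-4\right) \left(4 + \left(\left(x^{2} + 3 x\right) + 6\right)\right)}{2} = 4 + \frac{\left(-4\right) \left(4 + \left(6 + x^{2} + 3 x\right)\right)}{2} = 4 + \frac{\left(-4\right) \left(10 + x^{2} + 3 x\right)}{2} = 4 + \frac{-40 - 12 x - 4 x^{2}}{2} = 4 - \left(20 + 2 x^{2} + 6 x\right) = -16 - 6 x - 2 x^{2}$)
$\left(82 + E{\left(12 \right)}\right) \left(-1\right) = \left(82 - \left(88 + 288\right)\right) \left(-1\right) = \left(82 - 376\right) \left(-1\right) = \left(-294\right) \left(-1\right) = 294$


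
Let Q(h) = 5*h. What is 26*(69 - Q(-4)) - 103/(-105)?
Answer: 243073/105 ≈ 2315.0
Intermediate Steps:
26*(69 - Q(-4)) - 103/(-105) = 26*(69 - 5*(-4)) - 103/(-105) = 26*(69 - 1*(-20)) - 103*(-1/105) = 26*(69 + 20) + 103/105 = 26*89 + 103/105 = 2314 + 103/105 = 243073/105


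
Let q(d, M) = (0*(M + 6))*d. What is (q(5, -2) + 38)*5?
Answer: 190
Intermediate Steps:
q(d, M) = 0 (q(d, M) = (0*(6 + M))*d = 0*d = 0)
(q(5, -2) + 38)*5 = (0 + 38)*5 = 38*5 = 190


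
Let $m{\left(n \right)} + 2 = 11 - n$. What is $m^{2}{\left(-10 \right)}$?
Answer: $361$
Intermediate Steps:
$m{\left(n \right)} = 9 - n$ ($m{\left(n \right)} = -2 - \left(-11 + n\right) = 9 - n$)
$m^{2}{\left(-10 \right)} = \left(9 - -10\right)^{2} = \left(9 + 10\right)^{2} = 19^{2} = 361$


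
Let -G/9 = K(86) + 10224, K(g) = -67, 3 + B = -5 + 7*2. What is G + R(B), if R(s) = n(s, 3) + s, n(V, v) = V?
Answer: -91401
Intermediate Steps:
B = 6 (B = -3 + (-5 + 7*2) = -3 + (-5 + 14) = -3 + 9 = 6)
G = -91413 (G = -9*(-67 + 10224) = -9*10157 = -91413)
R(s) = 2*s (R(s) = s + s = 2*s)
G + R(B) = -91413 + 2*6 = -91413 + 12 = -91401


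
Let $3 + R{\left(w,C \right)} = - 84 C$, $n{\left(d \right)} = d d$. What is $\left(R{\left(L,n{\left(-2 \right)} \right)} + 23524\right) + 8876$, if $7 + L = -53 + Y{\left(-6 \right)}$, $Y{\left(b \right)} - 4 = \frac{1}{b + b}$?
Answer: $32061$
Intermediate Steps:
$Y{\left(b \right)} = 4 + \frac{1}{2 b}$ ($Y{\left(b \right)} = 4 + \frac{1}{b + b} = 4 + \frac{1}{2 b}$)
$L = - \frac{673}{12}$ ($L = -7 - \left(49 + \frac{1}{12}\right) = -7 + \left(-53 + \left(4 + \frac{1}{2} \left(- \frac{1}{6}\right)\right)\right) = -7 + \left(-53 + \left(4 - \frac{1}{12}\right)\right) = -7 + \left(-53 + \frac{47}{12}\right) = -7 - \frac{589}{12} = - \frac{673}{12} \approx -56.083$)
$n{\left(d \right)} = d^{2}$
$R{\left(w,C \right)} = -3 - 84 C$
$\left(R{\left(L,n{\left(-2 \right)} \right)} + 23524\right) + 8876 = \left(\left(-3 - 84 \left(-2\right)^{2}\right) + 23524\right) + 8876 = \left(\left(-3 - 336\right) + 23524\right) + 8876 = \left(-339 + 23524\right) + 8876 = 23185 + 8876 = 32061$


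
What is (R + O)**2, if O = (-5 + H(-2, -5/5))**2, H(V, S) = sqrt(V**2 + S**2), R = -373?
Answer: 118149 + 6860*sqrt(5) ≈ 1.3349e+5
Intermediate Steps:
H(V, S) = sqrt(S**2 + V**2)
O = (-5 + sqrt(5))**2 (O = (-5 + sqrt((-5/5)**2 + (-2)**2))**2 = (-5 + sqrt((-5*1/5)**2 + 4))**2 = (-5 + sqrt((-1)**2 + 4))**2 = (-5 + sqrt(1 + 4))**2 = (-5 + sqrt(5))**2 ≈ 7.6393)
(R + O)**2 = (-373 + (5 - sqrt(5))**2)**2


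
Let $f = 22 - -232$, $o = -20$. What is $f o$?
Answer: $-5080$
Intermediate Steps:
$f = 254$ ($f = 22 + 232 = 254$)
$f o = 254 \left(-20\right) = -5080$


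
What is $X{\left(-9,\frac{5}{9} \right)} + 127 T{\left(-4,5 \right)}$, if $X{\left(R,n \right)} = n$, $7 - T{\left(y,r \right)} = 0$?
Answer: $\frac{8006}{9} \approx 889.56$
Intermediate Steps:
$T{\left(y,r \right)} = 7$ ($T{\left(y,r \right)} = 7 - 0 = 7 + 0 = 7$)
$X{\left(-9,\frac{5}{9} \right)} + 127 T{\left(-4,5 \right)} = \frac{5}{9} + 127 \cdot 7 = 5 \cdot \frac{1}{9} + 889 = \frac{5}{9} + 889 = \frac{8006}{9}$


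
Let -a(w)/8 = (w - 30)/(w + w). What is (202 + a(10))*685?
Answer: 143850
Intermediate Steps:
a(w) = -4*(-30 + w)/w (a(w) = -8*(w - 30)/(w + w) = -8*(-30 + w)/(2*w) = -8*(-30 + w)*1/(2*w) = -4*(-30 + w)/w)
(202 + a(10))*685 = (202 + (-4 + 120/10))*685 = (202 + (-4 + 120*(⅒)))*685 = (202 + (-4 + 12))*685 = (202 + 8)*685 = 210*685 = 143850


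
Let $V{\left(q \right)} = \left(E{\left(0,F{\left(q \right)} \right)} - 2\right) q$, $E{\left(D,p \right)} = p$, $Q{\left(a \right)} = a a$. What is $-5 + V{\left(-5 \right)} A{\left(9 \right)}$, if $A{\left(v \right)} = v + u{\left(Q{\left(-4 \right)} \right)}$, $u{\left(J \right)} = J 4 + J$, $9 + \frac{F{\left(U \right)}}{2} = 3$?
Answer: $6225$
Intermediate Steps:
$F{\left(U \right)} = -12$ ($F{\left(U \right)} = -18 + 2 \cdot 3 = -18 + 6 = -12$)
$Q{\left(a \right)} = a^{2}$
$u{\left(J \right)} = 5 J$ ($u{\left(J \right)} = 4 J + J = 5 J$)
$V{\left(q \right)} = - 14 q$ ($V{\left(q \right)} = \left(-12 - 2\right) q = - 14 q$)
$A{\left(v \right)} = 80 + v$ ($A{\left(v \right)} = v + 5 \left(-4\right)^{2} = v + 5 \cdot 16 = v + 80 = 80 + v$)
$-5 + V{\left(-5 \right)} A{\left(9 \right)} = -5 + \left(-14\right) \left(-5\right) \left(80 + 9\right) = -5 + 70 \cdot 89 = -5 + 6230 = 6225$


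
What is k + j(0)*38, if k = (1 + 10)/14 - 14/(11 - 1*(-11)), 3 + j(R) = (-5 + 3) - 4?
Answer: -52645/154 ≈ -341.85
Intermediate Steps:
j(R) = -9 (j(R) = -3 + ((-5 + 3) - 4) = -3 + (-2 - 4) = -3 - 6 = -9)
k = 23/154 (k = 11*(1/14) - 14/(11 + 11) = 11/14 - 14/22 = 11/14 - 14*1/22 = 11/14 - 7/11 = 23/154 ≈ 0.14935)
k + j(0)*38 = 23/154 - 9*38 = 23/154 - 342 = -52645/154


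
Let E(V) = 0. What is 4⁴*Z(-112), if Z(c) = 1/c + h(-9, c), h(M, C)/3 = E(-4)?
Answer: -16/7 ≈ -2.2857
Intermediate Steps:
h(M, C) = 0 (h(M, C) = 3*0 = 0)
Z(c) = 1/c (Z(c) = 1/c + 0 = 1/c)
4⁴*Z(-112) = 4⁴/(-112) = 256*(-1/112) = -16/7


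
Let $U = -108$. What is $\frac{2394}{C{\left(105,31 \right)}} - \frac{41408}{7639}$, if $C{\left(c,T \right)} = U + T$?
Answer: $- \frac{3068026}{84029} \approx -36.512$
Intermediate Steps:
$C{\left(c,T \right)} = -108 + T$
$\frac{2394}{C{\left(105,31 \right)}} - \frac{41408}{7639} = \frac{2394}{-108 + 31} - \frac{41408}{7639} = \frac{2394}{-77} - \frac{41408}{7639} = 2394 \left(- \frac{1}{77}\right) - \frac{41408}{7639} = - \frac{342}{11} - \frac{41408}{7639} = - \frac{3068026}{84029}$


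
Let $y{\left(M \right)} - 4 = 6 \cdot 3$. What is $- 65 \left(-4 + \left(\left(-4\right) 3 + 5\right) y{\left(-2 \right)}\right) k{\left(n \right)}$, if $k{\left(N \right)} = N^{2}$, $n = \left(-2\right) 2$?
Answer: $164320$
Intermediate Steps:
$n = -4$
$y{\left(M \right)} = 22$ ($y{\left(M \right)} = 4 + 6 \cdot 3 = 4 + 18 = 22$)
$- 65 \left(-4 + \left(\left(-4\right) 3 + 5\right) y{\left(-2 \right)}\right) k{\left(n \right)} = - 65 \left(-4 + \left(\left(-4\right) 3 + 5\right) 22\right) \left(-4\right)^{2} = - 65 \left(-4 + \left(-12 + 5\right) 22\right) 16 = - 65 \left(-4 - 154\right) 16 = \left(-65\right) \left(-158\right) 16 = 10270 \cdot 16 = 164320$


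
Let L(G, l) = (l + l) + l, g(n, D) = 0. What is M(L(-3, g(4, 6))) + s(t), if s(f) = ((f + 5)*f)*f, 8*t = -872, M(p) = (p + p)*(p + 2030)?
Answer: -1235624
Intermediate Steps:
L(G, l) = 3*l (L(G, l) = 2*l + l = 3*l)
M(p) = 2*p*(2030 + p) (M(p) = (2*p)*(2030 + p) = 2*p*(2030 + p))
t = -109 (t = (⅛)*(-872) = -109)
s(f) = f²*(5 + f) (s(f) = ((5 + f)*f)*f = (f*(5 + f))*f = f²*(5 + f))
M(L(-3, g(4, 6))) + s(t) = 2*(3*0)*(2030 + 3*0) + (-109)²*(5 - 109) = 2*0*(2030 + 0) + 11881*(-104) = 2*0*2030 - 1235624 = 0 - 1235624 = -1235624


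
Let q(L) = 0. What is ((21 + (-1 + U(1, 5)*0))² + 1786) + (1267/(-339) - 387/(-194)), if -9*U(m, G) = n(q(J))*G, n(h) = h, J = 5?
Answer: 143649871/65766 ≈ 2184.3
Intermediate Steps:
U(m, G) = 0 (U(m, G) = -0*G = -⅑*0 = 0)
((21 + (-1 + U(1, 5)*0))² + 1786) + (1267/(-339) - 387/(-194)) = ((21 + (-1 + 0*0))² + 1786) + (1267/(-339) - 387/(-194)) = ((21 + (-1 + 0))² + 1786) + (1267*(-1/339) - 387*(-1/194)) = ((21 - 1)² + 1786) + (-1267/339 + 387/194) = (20² + 1786) - 114605/65766 = (400 + 1786) - 114605/65766 = 2186 - 114605/65766 = 143649871/65766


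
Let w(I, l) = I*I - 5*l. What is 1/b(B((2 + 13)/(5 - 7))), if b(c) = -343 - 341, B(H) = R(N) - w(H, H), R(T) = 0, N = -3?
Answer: -1/684 ≈ -0.0014620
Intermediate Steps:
w(I, l) = I² - 5*l
B(H) = -H² + 5*H (B(H) = 0 - (H² - 5*H) = 0 + (-H² + 5*H) = -H² + 5*H)
b(c) = -684
1/b(B((2 + 13)/(5 - 7))) = 1/(-684) = -1/684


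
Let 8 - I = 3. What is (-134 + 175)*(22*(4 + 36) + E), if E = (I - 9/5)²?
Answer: 912496/25 ≈ 36500.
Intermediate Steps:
I = 5 (I = 8 - 1*3 = 8 - 3 = 5)
E = 256/25 (E = (5 - 9/5)² = (16/5)² = 256/25 ≈ 10.240)
(-134 + 175)*(22*(4 + 36) + E) = (-134 + 175)*(22*(4 + 36) + 256/25) = 41*(22*40 + 256/25) = 41*(880 + 256/25) = 41*(22256/25) = 912496/25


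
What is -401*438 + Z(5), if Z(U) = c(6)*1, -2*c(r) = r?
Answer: -175641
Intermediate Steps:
c(r) = -r/2
Z(U) = -3 (Z(U) = -½*6*1 = -3*1 = -3)
-401*438 + Z(5) = -401*438 - 3 = -175638 - 3 = -175641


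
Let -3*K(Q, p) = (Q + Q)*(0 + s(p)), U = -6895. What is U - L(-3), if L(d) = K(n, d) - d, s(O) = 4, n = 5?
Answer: -20654/3 ≈ -6884.7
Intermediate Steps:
K(Q, p) = -8*Q/3 (K(Q, p) = -(Q + Q)*(0 + 4)/3 = -2*Q*4/3 = -8*Q/3)
L(d) = -40/3 - d (L(d) = -8/3*5 - d = -40/3 - d)
U - L(-3) = -6895 - (-40/3 - 1*(-3)) = -6895 - (-40/3 + 3) = -6895 - 1*(-31/3) = -6895 + 31/3 = -20654/3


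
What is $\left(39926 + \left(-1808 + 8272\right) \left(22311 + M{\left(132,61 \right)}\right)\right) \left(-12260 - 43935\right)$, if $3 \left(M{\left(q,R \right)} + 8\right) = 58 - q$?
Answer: $- \frac{24284175745510}{3} \approx -8.0947 \cdot 10^{12}$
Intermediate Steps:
$M{\left(q,R \right)} = \frac{34}{3} - \frac{q}{3}$ ($M{\left(q,R \right)} = -8 + \frac{58 - q}{3} = -8 - \left(- \frac{58}{3} + \frac{q}{3}\right) = \frac{34}{3} - \frac{q}{3}$)
$\left(39926 + \left(-1808 + 8272\right) \left(22311 + M{\left(132,61 \right)}\right)\right) \left(-12260 - 43935\right) = \left(39926 + \left(-1808 + 8272\right) \left(22311 + \left(\frac{34}{3} - 44\right)\right)\right) \left(-12260 - 43935\right) = \left(39926 + 6464 \left(22311 + \left(\frac{34}{3} - 44\right)\right)\right) \left(-56195\right) = \left(39926 + 6464 \left(22311 - \frac{98}{3}\right)\right) \left(-56195\right) = \left(39926 + 6464 \cdot \frac{66835}{3}\right) \left(-56195\right) = \left(39926 + \frac{432021440}{3}\right) \left(-56195\right) = \frac{432141218}{3} \left(-56195\right) = - \frac{24284175745510}{3}$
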